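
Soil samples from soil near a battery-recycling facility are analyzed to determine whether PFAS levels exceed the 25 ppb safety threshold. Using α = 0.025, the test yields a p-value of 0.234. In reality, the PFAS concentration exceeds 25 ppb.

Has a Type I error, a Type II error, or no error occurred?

Type II error

The conventional null hypothesis is that the PFAS concentration is at or below 25 ppb (safe).
Since p = 0.234 ≥ α = 0.025, H₀ is not rejected.
H₀ is false (actually the PFAS concentration exceeds 25 ppb).
Failing to reject a false H₀ is a Type II error.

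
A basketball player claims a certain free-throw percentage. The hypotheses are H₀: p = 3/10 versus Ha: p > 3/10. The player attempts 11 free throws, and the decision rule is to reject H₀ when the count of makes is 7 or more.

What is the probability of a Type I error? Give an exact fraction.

The Type I error probability is α = P(S ≥ 7) computed under H₀, where S ~ Binomial(11, 3/10).
Adding the binomial terms for j = 7 through 11 with p = 3/10 yields 216191511/10000000000.

216191511/10000000000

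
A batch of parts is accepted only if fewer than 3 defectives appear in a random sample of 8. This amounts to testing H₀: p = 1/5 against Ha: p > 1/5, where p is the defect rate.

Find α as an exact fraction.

The significance level is the probability, assuming p = 1/5, of seeing 3 or more defectives in 8 draws.
α = 1 − P(K ≤ 2) = 1 − 311296/390625 = 79329/390625.

79329/390625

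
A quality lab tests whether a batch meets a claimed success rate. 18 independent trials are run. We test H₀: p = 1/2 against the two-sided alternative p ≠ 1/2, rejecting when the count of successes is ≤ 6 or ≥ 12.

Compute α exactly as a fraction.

7795/32768

The significance level is the null-hypothesis probability of the rejection region {≤6} ∪ {≥12}.
The two tails are symmetric, so α = 2·(1 + 18 + 153 + 816 + 3060 + 8568 + 18564)/2^18 = 62360/262144 = 7795/32768.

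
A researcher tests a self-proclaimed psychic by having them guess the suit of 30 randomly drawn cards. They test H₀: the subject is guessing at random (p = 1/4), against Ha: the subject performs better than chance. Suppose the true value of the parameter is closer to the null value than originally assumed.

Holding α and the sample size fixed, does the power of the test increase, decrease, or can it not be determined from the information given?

It decreases.

When the true parameter is near the null value, the test has a harder time distinguishing Ha from H₀.
Since power = 1 − β and β increases, power decreases.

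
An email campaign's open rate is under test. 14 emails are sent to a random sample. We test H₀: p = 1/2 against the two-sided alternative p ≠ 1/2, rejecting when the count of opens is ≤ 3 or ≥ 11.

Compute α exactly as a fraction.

Under H₀, X ~ Binomial(14, 1/2); α is the probability of landing in either tail, P(X ≤ 3) + P(X ≥ 11).
The two tails are symmetric, so α = 2·(1 + 14 + 91 + 364)/2^14 = 940/16384 = 235/4096.

235/4096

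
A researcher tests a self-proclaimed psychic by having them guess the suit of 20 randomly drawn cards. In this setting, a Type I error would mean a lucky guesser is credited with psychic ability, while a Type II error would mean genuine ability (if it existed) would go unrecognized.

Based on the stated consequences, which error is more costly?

The Type I consequence (a lucky guesser is credited with psychic ability) is more severe than the Type II consequence (genuine ability (if it existed) would go unrecognized).

Type I error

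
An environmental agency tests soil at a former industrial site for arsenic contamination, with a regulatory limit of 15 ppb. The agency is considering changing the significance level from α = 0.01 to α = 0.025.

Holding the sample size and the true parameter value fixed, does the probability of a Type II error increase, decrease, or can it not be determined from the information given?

It decreases.

With a larger α the critical value moves toward the center, so more of the Ha sampling distribution lies in the rejection region.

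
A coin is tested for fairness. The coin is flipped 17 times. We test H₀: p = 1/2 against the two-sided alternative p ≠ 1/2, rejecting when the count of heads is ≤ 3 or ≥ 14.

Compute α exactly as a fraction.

α = P(K ≤ 3 or K ≥ 14 | p = 1/2), K ~ Binomial(17, 1/2).
Each tail has probability (1 + 17 + 136 + 680)/131072; doubling gives α = 1668/131072 = 417/32768.

417/32768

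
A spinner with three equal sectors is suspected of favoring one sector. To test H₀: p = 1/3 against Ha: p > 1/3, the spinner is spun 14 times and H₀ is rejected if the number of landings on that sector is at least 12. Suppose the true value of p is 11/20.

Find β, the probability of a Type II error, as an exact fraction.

β = P(fail to reject H₀ | Ha true) = P(X ≤ 11 | p = 11/20), X ~ Binomial(14, 11/20).
Summing C(14,j)·(11/20)^j·(9/20)^{14-j} for j = 0..11 gives 805268516435735481/819200000000000000.

805268516435735481/819200000000000000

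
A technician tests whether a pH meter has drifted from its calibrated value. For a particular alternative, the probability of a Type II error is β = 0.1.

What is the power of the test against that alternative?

Power = 1 − β = 1 − 0.1 = 0.9.

0.9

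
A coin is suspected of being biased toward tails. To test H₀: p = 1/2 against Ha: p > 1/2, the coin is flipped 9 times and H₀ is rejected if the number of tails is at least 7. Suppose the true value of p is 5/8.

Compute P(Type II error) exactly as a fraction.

β = P(fail to reject H₀ | Ha true) = P(S ≤ 6 | p = 5/8), S ~ Binomial(9, 5/8).
Adding the binomial probabilities P(S=0)+…+P(S=6) at p = 5/8 gives 24101307/33554432.

24101307/33554432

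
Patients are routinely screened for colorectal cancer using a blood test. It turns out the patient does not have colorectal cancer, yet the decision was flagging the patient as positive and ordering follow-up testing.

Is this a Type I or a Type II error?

Type I error

The null hypothesis here is that the patient does not have colorectal cancer.
'Flagging the patient as positive and ordering follow-up testing' corresponds to rejecting H₀.
H₀ was rejected but H₀ is true — a Type I error (false positive).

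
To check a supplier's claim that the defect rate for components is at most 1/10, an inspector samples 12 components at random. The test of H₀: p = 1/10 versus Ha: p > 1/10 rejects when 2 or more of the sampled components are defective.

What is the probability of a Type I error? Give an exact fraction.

The significance level is the probability, assuming p = 1/10, of seeing 2 or more defectives in 12 draws.
Computing the lower-tail complement: 1 − 659002251789/1000000000000 = 340997748211/1000000000000.

340997748211/1000000000000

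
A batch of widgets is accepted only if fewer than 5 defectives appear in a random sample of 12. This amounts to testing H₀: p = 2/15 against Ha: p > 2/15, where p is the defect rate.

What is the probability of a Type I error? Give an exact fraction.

127817017088/8649755859375

The significance level is the probability, assuming p = 2/15, of seeing 5 or more defectives in 12 draws.
α = 1 − P(K ≤ 4) = 1 − 8521938842287/8649755859375 = 127817017088/8649755859375.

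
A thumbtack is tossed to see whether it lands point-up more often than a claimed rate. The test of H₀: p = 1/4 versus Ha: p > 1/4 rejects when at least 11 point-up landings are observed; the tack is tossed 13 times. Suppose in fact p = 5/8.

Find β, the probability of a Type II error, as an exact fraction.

A Type II error is failing to reject when Ha holds: with p = 5/8, β = P(S ≤ 10).
Equivalently, β = 1 − P(S ≥ 11) = 252368141319/274877906944.

252368141319/274877906944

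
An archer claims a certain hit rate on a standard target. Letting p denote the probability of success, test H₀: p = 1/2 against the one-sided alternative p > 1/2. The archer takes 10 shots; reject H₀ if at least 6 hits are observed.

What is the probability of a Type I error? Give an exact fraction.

The Type I error probability is α = P(K ≥ 6) computed under H₀, where K ~ Binomial(10, 1/2).
Summing the upper tail: (210 + 120 + 45 + 10 + 1) / 2^10 = 386/1024 = 193/512.

193/512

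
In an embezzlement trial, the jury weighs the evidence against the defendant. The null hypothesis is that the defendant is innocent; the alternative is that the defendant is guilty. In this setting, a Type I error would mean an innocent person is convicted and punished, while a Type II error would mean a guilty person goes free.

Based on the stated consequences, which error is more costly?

Type I error

The Type I consequence (an innocent person is convicted and punished) is more severe than the Type II consequence (a guilty person goes free).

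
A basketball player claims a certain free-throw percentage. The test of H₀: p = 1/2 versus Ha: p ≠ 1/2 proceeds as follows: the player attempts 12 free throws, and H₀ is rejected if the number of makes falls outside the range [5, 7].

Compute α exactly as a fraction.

397/1024

α = P(K ≤ 4 or K ≥ 8 | p = 1/2), K ~ Binomial(12, 1/2).
By symmetry, α = 2·P(K ≤ 4) = 2·(1 + 12 + 66 + 220 + 495)/4096 = 1588/4096 = 397/1024.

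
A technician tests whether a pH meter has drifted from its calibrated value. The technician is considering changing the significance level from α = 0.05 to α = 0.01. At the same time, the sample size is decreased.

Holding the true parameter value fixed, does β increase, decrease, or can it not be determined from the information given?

It increases.

A smaller α moves the rejection region further into the tail. With the alternative true, more outcomes now fall outside the rejection region, so failing to reject becomes more likely. A smaller sample increases the standard error, so the sampling distributions under H₀ and Ha overlap more. Both changes push β in the same direction.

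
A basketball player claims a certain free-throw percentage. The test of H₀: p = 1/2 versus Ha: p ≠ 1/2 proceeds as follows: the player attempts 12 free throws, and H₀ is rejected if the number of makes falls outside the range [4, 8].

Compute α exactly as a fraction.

299/2048

The significance level is the null-hypothesis probability of the rejection region {≤3} ∪ {≥9}.
Each tail has probability (1 + 12 + 66 + 220)/4096; doubling gives α = 598/4096 = 299/2048.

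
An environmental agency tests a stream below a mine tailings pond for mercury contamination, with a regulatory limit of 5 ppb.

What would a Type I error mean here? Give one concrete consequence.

A Type I error would mean concluding that the mercury concentration exceeds 5 ppb when in fact the mercury concentration is at or below 5 ppb (safe). Consequence: a clean site is subjected to costly and unnecessary remediation.

With the conventional null hypothesis that the mercury concentration is at or below 5 ppb (safe):
A Type I error is rejecting H₀ when H₀ is true.
Here that means declaring the site contaminated and ordering remediation when actually the mercury concentration is at or below 5 ppb (safe).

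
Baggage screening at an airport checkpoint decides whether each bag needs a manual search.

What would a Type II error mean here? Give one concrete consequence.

With the conventional null hypothesis that the bag contains no prohibited items:
A Type II error is failing to reject H₀ when H₀ is false.
Here that means letting the bag through when actually the bag contains a prohibited item.

A Type II error would mean concluding that the bag contains no prohibited items (or at least failing to establish that the bag contains a prohibited item) when in fact the bag contains a prohibited item. Consequence: a prohibited item passes through security undetected.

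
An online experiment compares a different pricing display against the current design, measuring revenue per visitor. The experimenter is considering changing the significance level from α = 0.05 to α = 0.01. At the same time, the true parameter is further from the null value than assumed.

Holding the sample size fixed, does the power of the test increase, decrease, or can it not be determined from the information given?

Cannot be determined from the information given.

The first change alone would make β increase; the second alone would make β decrease. Which effect dominates depends on the magnitudes, which are not given.
Since power = 1 − β, the effect on power is likewise indeterminate.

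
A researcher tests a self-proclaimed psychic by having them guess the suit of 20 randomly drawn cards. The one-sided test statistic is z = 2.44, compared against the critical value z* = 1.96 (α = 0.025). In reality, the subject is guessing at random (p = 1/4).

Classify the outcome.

The conventional null hypothesis is that the subject is guessing at random (p = 1/4).
Since z = 2.44 > z* = 1.96, H₀ is rejected.
H₀ is true (actually the subject is guessing at random (p = 1/4)).
Rejecting a true H₀ is a Type I error.

Type I error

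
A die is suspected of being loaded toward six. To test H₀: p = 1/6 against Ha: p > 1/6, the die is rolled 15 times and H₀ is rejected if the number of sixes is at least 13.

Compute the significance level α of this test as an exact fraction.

2701/470184984576

The Type I error probability is α = P(X ≥ 13) computed under H₀, where X ~ Binomial(15, 1/6).
Adding the binomial terms for j = 13 through 15 with p = 1/6 yields 2701/470184984576.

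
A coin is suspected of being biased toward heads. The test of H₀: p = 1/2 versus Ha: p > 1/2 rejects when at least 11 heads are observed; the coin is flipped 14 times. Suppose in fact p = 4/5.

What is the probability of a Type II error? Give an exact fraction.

1842102761/6103515625

β = P(fail to reject H₀ | Ha true) = P(S ≤ 10 | p = 4/5), S ~ Binomial(14, 4/5).
Adding the binomial probabilities P(S=0)+…+P(S=10) at p = 4/5 gives 1842102761/6103515625.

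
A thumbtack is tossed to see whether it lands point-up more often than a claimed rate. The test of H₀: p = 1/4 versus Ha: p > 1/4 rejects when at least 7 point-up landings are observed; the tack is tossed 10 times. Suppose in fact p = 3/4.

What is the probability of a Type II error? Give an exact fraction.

Under the alternative p = 3/4, S ~ Binomial(10, 3/4); β is the probability the test does not reject, P(S < 7).
Summing C(10,j)·(3/4)^j·(1/4)^{10-j} for j = 0..6 gives 58753/262144.

58753/262144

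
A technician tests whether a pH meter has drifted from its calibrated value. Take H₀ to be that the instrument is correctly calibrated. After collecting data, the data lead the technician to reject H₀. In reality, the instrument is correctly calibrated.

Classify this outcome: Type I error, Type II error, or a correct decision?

H₀ was rejected, but H₀ is actually true.
Rejecting a true null hypothesis is a Type I error (false positive).

Type I error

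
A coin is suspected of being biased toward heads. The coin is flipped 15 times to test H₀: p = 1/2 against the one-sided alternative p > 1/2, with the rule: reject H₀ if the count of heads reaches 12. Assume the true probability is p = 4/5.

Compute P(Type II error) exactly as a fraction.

A Type II error is failing to reject when Ha holds: with p = 4/5, β = P(K ≤ 11).
Equivalently, β = 1 − P(K ≥ 12) = 10737240461/30517578125.

10737240461/30517578125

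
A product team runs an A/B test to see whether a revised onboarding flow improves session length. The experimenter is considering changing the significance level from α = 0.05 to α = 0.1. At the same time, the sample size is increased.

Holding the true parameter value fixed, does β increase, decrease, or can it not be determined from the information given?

Relaxing α lowers the evidence threshold; under Ha, outcomes that previously fell short now trigger rejection. Increasing n separates the H₀ and Ha sampling distributions, so under Ha fewer outcomes land in the acceptance region. Both changes push β in the same direction.

It decreases.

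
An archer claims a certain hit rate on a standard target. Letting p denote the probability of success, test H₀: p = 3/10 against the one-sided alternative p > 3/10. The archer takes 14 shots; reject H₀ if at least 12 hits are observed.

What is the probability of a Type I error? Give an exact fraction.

1265361021/50000000000000

Under H₀, Y ~ Binomial(14, 3/10), and α = P(Y ≥ 12).
Summing C(14,j)(3/10)^j(7/10)^{14−j} for j = 12,…,14 gives 1265361021/50000000000000.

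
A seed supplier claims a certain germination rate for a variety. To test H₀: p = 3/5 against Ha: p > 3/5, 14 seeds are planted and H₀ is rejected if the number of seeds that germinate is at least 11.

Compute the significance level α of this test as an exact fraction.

Under H₀, X ~ Binomial(14, 3/5), and α = P(X ≥ 11).
P(X ≥ 11) = Σ_{j=11}^{14} C(14,j)·(3/5)^j·(2/5)^{14-j} = 758720601/6103515625.

758720601/6103515625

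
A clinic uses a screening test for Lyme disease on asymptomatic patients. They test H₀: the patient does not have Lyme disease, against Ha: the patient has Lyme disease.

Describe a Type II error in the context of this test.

A Type II error is failing to reject H₀ when H₀ is false.
Here that means clearing the patient as negative when actually the patient has Lyme disease.

A Type II error would mean concluding that the patient does not have Lyme disease (or at least failing to establish that the patient has Lyme disease) when in fact the patient has Lyme disease.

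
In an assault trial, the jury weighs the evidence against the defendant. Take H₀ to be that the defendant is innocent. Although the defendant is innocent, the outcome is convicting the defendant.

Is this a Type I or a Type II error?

'Convicting the defendant' corresponds to rejecting H₀.
H₀ was rejected but H₀ is true — a Type I error (false positive).

Type I error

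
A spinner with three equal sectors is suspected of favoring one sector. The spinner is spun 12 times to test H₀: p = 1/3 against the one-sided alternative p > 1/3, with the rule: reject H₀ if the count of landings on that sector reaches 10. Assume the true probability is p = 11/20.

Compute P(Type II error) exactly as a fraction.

Under the alternative p = 11/20, X ~ Binomial(12, 11/20); β is the probability the test does not reject, P(X < 10).
Adding the binomial probabilities P(X=0)+…+P(X=9) at p = 11/20 gives 784677287856069/819200000000000.

784677287856069/819200000000000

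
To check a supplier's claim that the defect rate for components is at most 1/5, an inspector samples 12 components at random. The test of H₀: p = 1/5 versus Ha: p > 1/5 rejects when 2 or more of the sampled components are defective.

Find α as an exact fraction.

Under H₀, X ~ Binomial(12, 1/5); the Type I error rate is P(X ≥ 2).
Via the complement, α = 1 − Σ_{j=0}^{1} C(12,j)(1/5)^j(4/5)^{12-j} = 177031761/244140625.

177031761/244140625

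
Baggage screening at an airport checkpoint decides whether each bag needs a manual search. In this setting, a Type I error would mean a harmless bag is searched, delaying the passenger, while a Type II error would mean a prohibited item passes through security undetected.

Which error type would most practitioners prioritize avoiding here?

Type II error

The Type II consequence (a prohibited item passes through security undetected) is more severe than the Type I consequence (a harmless bag is searched, delaying the passenger).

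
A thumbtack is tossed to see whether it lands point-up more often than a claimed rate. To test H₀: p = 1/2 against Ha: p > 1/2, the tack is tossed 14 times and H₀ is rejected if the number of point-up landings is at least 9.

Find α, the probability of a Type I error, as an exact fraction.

3473/16384

α = P(reject H₀ | H₀ true) = P(K ≥ 9 | p = 1/2), with K ~ Binomial(14, 1/2).
That's C(14,9) + C(14,10) + C(14,11) + C(14,12) + C(14,13) + C(14,14) over 2^14, i.e. (2002 + 1001 + 364 + 91 + 14 + 1)/16384 = 3473/16384.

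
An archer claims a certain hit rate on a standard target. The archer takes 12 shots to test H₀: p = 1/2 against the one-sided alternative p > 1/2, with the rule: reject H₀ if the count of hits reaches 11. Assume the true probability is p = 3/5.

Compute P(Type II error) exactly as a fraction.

239357656/244140625

Under the alternative p = 3/5, K ~ Binomial(12, 3/5); β is the probability the test does not reject, P(K < 11).
Equivalently, β = 1 − P(K ≥ 11) = 239357656/244140625.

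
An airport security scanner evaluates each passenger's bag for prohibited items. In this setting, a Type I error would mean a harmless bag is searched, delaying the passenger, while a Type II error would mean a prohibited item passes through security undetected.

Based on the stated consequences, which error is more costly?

Type II error

The Type II consequence (a prohibited item passes through security undetected) is more severe than the Type I consequence (a harmless bag is searched, delaying the passenger).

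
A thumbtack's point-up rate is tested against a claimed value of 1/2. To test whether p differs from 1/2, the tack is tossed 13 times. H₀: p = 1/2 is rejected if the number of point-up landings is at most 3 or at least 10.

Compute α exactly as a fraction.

189/2048

Under H₀, S ~ Binomial(13, 1/2); α is the probability of landing in either tail, P(S ≤ 3) + P(S ≥ 10).
Each tail has probability (1 + 13 + 78 + 286)/8192; doubling gives α = 756/8192 = 189/2048.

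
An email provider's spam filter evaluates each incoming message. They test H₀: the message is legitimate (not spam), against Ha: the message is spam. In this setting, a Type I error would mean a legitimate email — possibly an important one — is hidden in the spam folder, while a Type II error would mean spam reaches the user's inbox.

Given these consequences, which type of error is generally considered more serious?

The Type I consequence (a legitimate email — possibly an important one — is hidden in the spam folder) is more severe than the Type II consequence (spam reaches the user's inbox).

Type I error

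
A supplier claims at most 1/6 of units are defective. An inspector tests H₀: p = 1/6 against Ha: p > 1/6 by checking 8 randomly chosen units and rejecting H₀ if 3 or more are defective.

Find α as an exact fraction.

α = P(reject H₀ | H₀ true) = P(K ≥ 3 | p = 1/6), K ~ Binomial(8, 1/6).
Via the complement, α = 1 − Σ_{j=0}^{2} C(8,j)(1/6)^j(5/6)^{8-j} = 75497/559872.

75497/559872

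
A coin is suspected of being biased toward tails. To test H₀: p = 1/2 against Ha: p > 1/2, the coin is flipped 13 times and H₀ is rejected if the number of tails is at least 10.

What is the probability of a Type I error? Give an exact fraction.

α = P(reject H₀ | H₀ true) = P(K ≥ 10 | p = 1/2), with K ~ Binomial(13, 1/2).
That's C(13,10) + C(13,11) + C(13,12) + C(13,13) over 2^13, i.e. (286 + 78 + 13 + 1)/8192 = 378/8192 = 189/4096.

189/4096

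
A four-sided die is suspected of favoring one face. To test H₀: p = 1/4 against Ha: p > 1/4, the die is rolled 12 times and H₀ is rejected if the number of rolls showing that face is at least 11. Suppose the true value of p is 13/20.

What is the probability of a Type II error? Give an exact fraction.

Under the alternative p = 13/20, K ~ Binomial(12, 13/20); β is the probability the test does not reject, P(K < 11).
Summing C(12,j)·(13/20)^j·(7/20)^{12-j} for j = 0..10 gives 3922160441778411/4096000000000000.

3922160441778411/4096000000000000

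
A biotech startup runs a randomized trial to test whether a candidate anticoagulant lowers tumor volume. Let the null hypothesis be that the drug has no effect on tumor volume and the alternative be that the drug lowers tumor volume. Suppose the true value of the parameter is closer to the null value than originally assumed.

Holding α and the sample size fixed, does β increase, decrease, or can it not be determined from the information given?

When the true parameter is near the null value, the test has a harder time distinguishing Ha from H₀.

It increases.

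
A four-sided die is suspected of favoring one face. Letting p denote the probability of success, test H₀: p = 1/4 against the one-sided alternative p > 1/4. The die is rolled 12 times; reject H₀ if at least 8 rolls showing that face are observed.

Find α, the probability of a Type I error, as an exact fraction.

23333/8388608

Under H₀, Y ~ Binomial(12, 1/4), and α = P(Y ≥ 8).
P(Y ≥ 8) = Σ_{j=8}^{12} C(12,j)·(1/4)^j·(3/4)^{12-j} = 23333/8388608.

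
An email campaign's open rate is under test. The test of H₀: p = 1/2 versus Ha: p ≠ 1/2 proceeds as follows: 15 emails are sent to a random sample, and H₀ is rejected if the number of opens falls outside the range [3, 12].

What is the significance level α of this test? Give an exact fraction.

121/16384

The significance level is the null-hypothesis probability of the rejection region {≤2} ∪ {≥13}.
Each tail has probability (1 + 15 + 105)/32768; doubling gives α = 242/32768 = 121/16384.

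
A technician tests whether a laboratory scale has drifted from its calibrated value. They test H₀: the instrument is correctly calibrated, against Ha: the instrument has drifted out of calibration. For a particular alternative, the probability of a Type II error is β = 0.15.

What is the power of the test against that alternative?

0.85

Power = 1 − β = 1 − 0.15 = 0.85.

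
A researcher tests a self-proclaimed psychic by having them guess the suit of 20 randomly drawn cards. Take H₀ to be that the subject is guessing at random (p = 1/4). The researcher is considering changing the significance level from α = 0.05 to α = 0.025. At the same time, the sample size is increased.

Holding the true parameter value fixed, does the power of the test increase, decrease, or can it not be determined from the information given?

The first change alone would make β increase; the second alone would make β decrease. Which effect dominates depends on the magnitudes, which are not given.
Since power = 1 − β, the effect on power is likewise indeterminate.

Cannot be determined from the information given.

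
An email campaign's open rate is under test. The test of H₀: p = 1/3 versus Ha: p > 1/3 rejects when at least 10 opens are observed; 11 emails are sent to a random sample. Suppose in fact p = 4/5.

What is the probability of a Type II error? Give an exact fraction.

β = P(fail to reject H₀ | Ha true) = P(X ≤ 9 | p = 4/5), X ~ Binomial(11, 4/5).
Adding the binomial probabilities P(X=0)+…+P(X=9) at p = 4/5 gives 6619897/9765625.

6619897/9765625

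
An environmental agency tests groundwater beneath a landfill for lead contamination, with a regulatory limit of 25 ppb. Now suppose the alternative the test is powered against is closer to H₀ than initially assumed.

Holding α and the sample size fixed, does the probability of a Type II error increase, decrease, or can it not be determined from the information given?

It increases.

A smaller true effect puts the Ha sampling distribution closer to H₀, so more of it falls in the non-rejection region.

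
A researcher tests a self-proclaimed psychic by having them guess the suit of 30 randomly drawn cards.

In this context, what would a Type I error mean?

With the conventional null hypothesis that the subject is guessing at random (p = 1/4):
A Type I error is rejecting H₀ when H₀ is true.
Here that means concluding the subject has some ability beyond chance when actually the subject is guessing at random (p = 1/4).

A Type I error would mean concluding that the subject performs better than chance when in fact the subject is guessing at random (p = 1/4).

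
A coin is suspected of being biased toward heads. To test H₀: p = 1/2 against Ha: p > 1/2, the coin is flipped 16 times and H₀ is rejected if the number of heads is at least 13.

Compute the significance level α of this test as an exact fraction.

The Type I error probability is α = P(K ≥ 13) computed under H₀, where K ~ Binomial(16, 1/2).
P(K ≥ 13) = [C(16,13) + C(16,14) + C(16,15) + C(16,16)] / 2^16 = (560 + 120 + 16 + 1) / 65536 = 697/65536.

697/65536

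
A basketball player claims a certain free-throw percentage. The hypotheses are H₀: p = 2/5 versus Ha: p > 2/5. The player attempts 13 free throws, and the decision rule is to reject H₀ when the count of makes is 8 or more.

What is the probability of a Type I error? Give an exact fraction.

119227136/1220703125

The Type I error probability is α = P(Y ≥ 8) computed under H₀, where Y ~ Binomial(13, 2/5).
P(Y ≥ 8) = Σ_{j=8}^{13} C(13,j)·(2/5)^j·(3/5)^{13-j} = 119227136/1220703125.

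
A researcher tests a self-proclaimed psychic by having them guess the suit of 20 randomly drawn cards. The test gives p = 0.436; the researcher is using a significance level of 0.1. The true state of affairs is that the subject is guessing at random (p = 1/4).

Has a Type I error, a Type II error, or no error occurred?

The conventional null hypothesis is that the subject is guessing at random (p = 1/4).
Since p = 0.436 ≥ α = 0.1, H₀ is not rejected.
H₀ is true (actually the subject is guessing at random (p = 1/4)).
The decision matches the true state — no error.

No error — this is a correct decision.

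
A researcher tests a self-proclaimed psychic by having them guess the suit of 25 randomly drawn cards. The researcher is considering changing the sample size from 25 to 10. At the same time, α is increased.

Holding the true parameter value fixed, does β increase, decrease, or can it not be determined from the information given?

The first change alone would make β increase; the second alone would make β decrease. Which effect dominates depends on the magnitudes, which are not given.

Cannot be determined from the information given.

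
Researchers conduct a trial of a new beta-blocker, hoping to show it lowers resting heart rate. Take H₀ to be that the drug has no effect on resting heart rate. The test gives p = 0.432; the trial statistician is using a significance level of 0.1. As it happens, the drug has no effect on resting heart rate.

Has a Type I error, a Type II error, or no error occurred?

Since p = 0.432 ≥ α = 0.1, H₀ is not rejected.
H₀ is true (actually the drug has no effect on resting heart rate).
The decision matches the true state — no error.

Neither — the decision is correct.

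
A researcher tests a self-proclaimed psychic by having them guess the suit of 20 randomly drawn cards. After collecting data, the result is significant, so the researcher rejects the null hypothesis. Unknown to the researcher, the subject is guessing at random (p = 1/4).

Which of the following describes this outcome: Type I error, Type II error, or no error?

The conventional null hypothesis here is that the subject is guessing at random (p = 1/4).
H₀ was rejected, but H₀ is actually true.
Rejecting a true null hypothesis is a Type I error (false positive).

Type I error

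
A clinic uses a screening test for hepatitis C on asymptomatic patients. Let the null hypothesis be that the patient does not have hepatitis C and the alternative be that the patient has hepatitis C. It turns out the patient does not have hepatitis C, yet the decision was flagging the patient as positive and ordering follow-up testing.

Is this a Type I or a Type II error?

Type I error

'Flagging the patient as positive and ordering follow-up testing' corresponds to rejecting H₀.
H₀ was rejected but H₀ is true — a Type I error (false positive).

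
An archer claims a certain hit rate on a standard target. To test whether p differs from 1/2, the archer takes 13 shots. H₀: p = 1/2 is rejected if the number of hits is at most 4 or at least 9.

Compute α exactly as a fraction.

The significance level is the null-hypothesis probability of the rejection region {≤4} ∪ {≥9}.
The two tails are symmetric, so α = 2·(1 + 13 + 78 + 286 + 715)/2^13 = 2186/8192 = 1093/4096.

1093/4096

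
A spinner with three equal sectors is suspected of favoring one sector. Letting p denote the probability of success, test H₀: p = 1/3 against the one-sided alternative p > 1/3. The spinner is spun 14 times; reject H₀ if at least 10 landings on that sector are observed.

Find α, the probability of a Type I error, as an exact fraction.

19321/4782969

α = P(reject H₀ | H₀ true) = P(S ≥ 10 | p = 1/3), with S ~ Binomial(14, 1/3).
Adding the binomial terms for j = 10 through 14 with p = 1/3 yields 19321/4782969.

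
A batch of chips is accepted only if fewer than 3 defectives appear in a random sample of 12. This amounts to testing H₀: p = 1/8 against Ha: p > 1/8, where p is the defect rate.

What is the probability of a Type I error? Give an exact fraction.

12506902185/68719476736

The significance level is the probability, assuming p = 1/8, of seeing 3 or more defectives in 12 draws.
Via the complement, α = 1 − Σ_{j=0}^{2} C(12,j)(1/8)^j(7/8)^{12-j} = 12506902185/68719476736.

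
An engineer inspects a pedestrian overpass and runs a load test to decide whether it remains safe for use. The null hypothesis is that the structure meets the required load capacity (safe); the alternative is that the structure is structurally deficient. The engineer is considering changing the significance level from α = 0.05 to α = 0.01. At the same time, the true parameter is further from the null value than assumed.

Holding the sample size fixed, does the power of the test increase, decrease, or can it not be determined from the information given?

The first change alone would make β increase; the second alone would make β decrease. Which effect dominates depends on the magnitudes, which are not given.
Since power = 1 − β, the effect on power is likewise indeterminate.

Cannot be determined from the information given.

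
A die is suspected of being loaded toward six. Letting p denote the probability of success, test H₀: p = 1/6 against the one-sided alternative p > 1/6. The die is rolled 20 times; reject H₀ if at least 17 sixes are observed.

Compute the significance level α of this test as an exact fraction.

49117/1218719480020992

Under H₀, K ~ Binomial(20, 1/6), and α = P(K ≥ 17).
Adding the binomial terms for j = 17 through 20 with p = 1/6 yields 49117/1218719480020992.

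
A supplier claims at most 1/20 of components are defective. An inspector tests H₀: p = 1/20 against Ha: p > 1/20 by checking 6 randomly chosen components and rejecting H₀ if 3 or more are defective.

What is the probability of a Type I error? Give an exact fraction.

14271/6400000

α = P(reject H₀ | H₀ true) = P(X ≥ 3 | p = 1/20), X ~ Binomial(6, 1/20).
α = 1 − P(X ≤ 2) = 1 − 6385729/6400000 = 14271/6400000.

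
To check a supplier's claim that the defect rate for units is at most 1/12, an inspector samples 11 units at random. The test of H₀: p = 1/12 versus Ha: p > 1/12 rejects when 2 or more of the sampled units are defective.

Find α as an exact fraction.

α = P(reject H₀ | H₀ true) = P(X ≥ 2 | p = 1/12), X ~ Binomial(11, 1/12).
Computing the lower-tail complement: 1 − 285311670611/371504185344 = 86192514733/371504185344.

86192514733/371504185344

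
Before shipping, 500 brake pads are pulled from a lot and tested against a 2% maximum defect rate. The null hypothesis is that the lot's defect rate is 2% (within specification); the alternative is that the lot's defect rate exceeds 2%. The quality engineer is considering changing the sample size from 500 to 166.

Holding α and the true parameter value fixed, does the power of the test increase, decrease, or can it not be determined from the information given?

It decreases.

With less data the test statistic is noisier; under Ha, more outcomes land inside the acceptance region.
Since power = 1 − β and β increases, power decreases.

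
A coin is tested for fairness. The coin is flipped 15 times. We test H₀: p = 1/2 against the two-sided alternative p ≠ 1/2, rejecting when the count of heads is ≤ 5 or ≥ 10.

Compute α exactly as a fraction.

309/1024

Under H₀, X ~ Binomial(15, 1/2); α is the probability of landing in either tail, P(X ≤ 5) + P(X ≥ 10).
The two tails are symmetric, so α = 2·(1 + 15 + 105 + 455 + 1365 + 3003)/2^15 = 9888/32768 = 309/1024.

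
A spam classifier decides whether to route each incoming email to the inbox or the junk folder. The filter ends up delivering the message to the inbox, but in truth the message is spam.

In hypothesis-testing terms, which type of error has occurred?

The null hypothesis here is that the message is legitimate (not spam).
'Delivering the message to the inbox' corresponds to failing to reject H₀.
H₀ was not rejected but H₀ is false — a Type II error (false negative).

Type II error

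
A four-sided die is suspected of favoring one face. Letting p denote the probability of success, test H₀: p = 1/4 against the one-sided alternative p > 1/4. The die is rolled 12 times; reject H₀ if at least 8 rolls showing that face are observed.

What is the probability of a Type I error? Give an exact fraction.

23333/8388608

Under H₀, X ~ Binomial(12, 1/4), and α = P(X ≥ 8).
Adding the binomial terms for j = 8 through 12 with p = 1/4 yields 23333/8388608.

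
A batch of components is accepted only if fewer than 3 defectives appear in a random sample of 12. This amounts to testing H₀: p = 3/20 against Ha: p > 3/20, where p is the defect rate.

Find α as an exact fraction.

The significance level is the probability, assuming p = 3/20, of seeing 3 or more defectives in 12 draws.
Computing the lower-tail complement: 1 − 602782176234251/819200000000000 = 216417823765749/819200000000000.

216417823765749/819200000000000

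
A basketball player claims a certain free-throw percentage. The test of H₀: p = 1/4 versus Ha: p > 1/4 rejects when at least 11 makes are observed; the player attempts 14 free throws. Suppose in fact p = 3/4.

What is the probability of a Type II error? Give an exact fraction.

64244663/134217728

β = P(fail to reject H₀ | Ha true) = P(S ≤ 10 | p = 3/4), S ~ Binomial(14, 3/4).
Equivalently, β = 1 − P(S ≥ 11) = 64244663/134217728.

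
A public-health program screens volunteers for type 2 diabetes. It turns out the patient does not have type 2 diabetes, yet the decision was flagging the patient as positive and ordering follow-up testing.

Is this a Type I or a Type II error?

Type I error

The null hypothesis here is that the patient does not have type 2 diabetes.
'Flagging the patient as positive and ordering follow-up testing' corresponds to rejecting H₀.
H₀ was rejected but H₀ is true — a Type I error (false positive).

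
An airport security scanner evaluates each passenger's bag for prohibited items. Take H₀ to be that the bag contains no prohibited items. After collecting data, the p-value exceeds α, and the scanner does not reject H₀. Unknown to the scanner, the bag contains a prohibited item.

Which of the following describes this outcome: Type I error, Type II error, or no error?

Type II error

H₀ was not rejected, but H₀ is actually false.
Failing to reject a false null hypothesis is a Type II error (false negative).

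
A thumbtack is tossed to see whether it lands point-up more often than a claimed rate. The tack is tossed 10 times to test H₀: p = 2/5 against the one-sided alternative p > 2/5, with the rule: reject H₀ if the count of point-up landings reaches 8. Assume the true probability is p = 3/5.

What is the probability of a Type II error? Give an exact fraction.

8131936/9765625

A Type II error is failing to reject when Ha holds: with p = 3/5, β = P(Y ≤ 7).
Equivalently, β = 1 − P(Y ≥ 8) = 8131936/9765625.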